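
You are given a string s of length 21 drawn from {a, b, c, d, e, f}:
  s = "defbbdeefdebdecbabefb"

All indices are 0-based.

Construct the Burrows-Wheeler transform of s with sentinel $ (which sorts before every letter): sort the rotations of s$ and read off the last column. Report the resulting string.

bbfcfebaefbb$dddbdeeee

rank  rotation                last
    0  $defbbdeefdebdecbabefb  b
    1  abefb$defbbdeefdebdecb  b
    2  b$defbbdeefdebdecbabef  f
    3  babefb$defbbdeefdebdec  c
    4  bbdeefdebdecbabefb$def  f
    5  bdecbabefb$defbbdeefde  e
    6  bdeefdebdecbabefb$defb  b
    7  befb$defbbdeefdebdecba  a
    8  cbabefb$defbbdeefdebde  e
    9  debdecbabefb$defbbdeef  f
   10  decbabefb$defbbdeefdeb  b
   11  deefdebdecbabefb$defbb  b
   12  defbbdeefdebdecbabefb$  $
   13  ebdecbabefb$defbbdeefd  d
   14  ecbabefb$defbbdeefdebd  d
   15  eefdebdecbabefb$defbbd  d
   16  efb$defbbdeefdebdecbab  b
   17  efbbdeefdebdecbabefb$d  d
   18  efdebdecbabefb$defbbde  e
   19  fb$defbbdeefdebdecbabe  e
   20  fbbdeefdebdecbabefb$de  e
   21  fdebdecbabefb$defbbdee  e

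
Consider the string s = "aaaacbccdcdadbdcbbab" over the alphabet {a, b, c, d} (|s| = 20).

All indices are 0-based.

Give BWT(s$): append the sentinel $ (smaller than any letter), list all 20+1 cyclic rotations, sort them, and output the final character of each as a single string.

rank  rotation               last
    0  $aaaacbccdcdadbdcbbab  b
    1  aaaacbccdcdadbdcbbab$  $
    2  aaacbccdcdadbdcbbab$a  a
    3  aacbccdcdadbdcbbab$aa  a
    4  ab$aaaacbccdcdadbdcbb  b
    5  acbccdcdadbdcbbab$aaa  a
    6  adbdcbbab$aaaacbccdcd  d
    7  b$aaaacbccdcdadbdcbba  a
    8  bab$aaaacbccdcdadbdcb  b
    9  bbab$aaaacbccdcdadbdc  c
   10  bccdcdadbdcbbab$aaaac  c
   11  bdcbbab$aaaacbccdcdad  d
   12  cbbab$aaaacbccdcdadbd  d
   13  cbccdcdadbdcbbab$aaaa  a
   14  ccdcdadbdcbbab$aaaacb  b
   15  cdadbdcbbab$aaaacbccd  d
   16  cdcdadbdcbbab$aaaacbc  c
   17  dadbdcbbab$aaaacbccdc  c
   18  dbdcbbab$aaaacbccdcda  a
   19  dcbbab$aaaacbccdcdadb  b
   20  dcdadbdcbbab$aaaacbcc  c

b$aabadabccddabdccabc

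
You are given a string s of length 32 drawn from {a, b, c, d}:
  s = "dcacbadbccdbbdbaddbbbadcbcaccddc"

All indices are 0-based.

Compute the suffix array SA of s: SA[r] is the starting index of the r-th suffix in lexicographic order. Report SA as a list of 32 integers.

sorted suffixes:
  #0 SA[0]=2  'acbadbccdbbdbaddbbbadcbcaccddc'
  #1 SA[1]=26  'accddc'
  #2 SA[2]=5  'adbccdbbdbaddbbbadcbcaccddc'
  #3 SA[3]=21  'adcbcaccddc'
  #4 SA[4]=15  'addbbbadcbcaccddc'
  #5 SA[5]=4  'badbccdbbdbaddbbbadcbcaccddc'
  #6 SA[6]=20  'badcbcaccddc'
  #7 SA[7]=14  'baddbbbadcbcaccddc'
  #8 SA[8]=19  'bbadcbcaccddc'
  #9 SA[9]=18  'bbbadcbcaccddc'
  #10 SA[10]=11  'bbdbaddbbbadcbcaccddc'
  #11 SA[11]=24  'bcaccddc'
  #12 SA[12]=7  'bccdbbdbaddbbbadcbcaccddc'
  #13 SA[13]=12  'bdbaddbbbadcbcaccddc'
  #14 SA[14]=31  'c'
  #15 SA[15]=1  'cacbadbccdbbdbaddbbbadcbcaccddc'
  #16 SA[16]=25  'caccddc'
  #17 SA[17]=3  'cbadbccdbbdbaddbbbadcbcaccddc'
  #18 SA[18]=23  'cbcaccddc'
  #19 SA[19]=8  'ccdbbdbaddbbbadcbcaccddc'
  #20 SA[20]=27  'ccddc'
  #21 SA[21]=9  'cdbbdbaddbbbadcbcaccddc'
  #22 SA[22]=28  'cddc'
  #23 SA[23]=13  'dbaddbbbadcbcaccddc'
  #24 SA[24]=17  'dbbbadcbcaccddc'
  #25 SA[25]=10  'dbbdbaddbbbadcbcaccddc'
  #26 SA[26]=6  'dbccdbbdbaddbbbadcbcaccddc'
  #27 SA[27]=30  'dc'
  #28 SA[28]=0  'dcacbadbccdbbdbaddbbbadcbcaccddc'
  #29 SA[29]=22  'dcbcaccddc'
  #30 SA[30]=16  'ddbbbadcbcaccddc'
  #31 SA[31]=29  'ddc'

[2, 26, 5, 21, 15, 4, 20, 14, 19, 18, 11, 24, 7, 12, 31, 1, 25, 3, 23, 8, 27, 9, 28, 13, 17, 10, 6, 30, 0, 22, 16, 29]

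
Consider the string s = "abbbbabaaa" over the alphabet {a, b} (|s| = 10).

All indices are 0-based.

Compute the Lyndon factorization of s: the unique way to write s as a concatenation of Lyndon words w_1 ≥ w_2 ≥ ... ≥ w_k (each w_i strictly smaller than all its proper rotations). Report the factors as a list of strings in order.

["abbbb", "ab", "a", "a", "a"]

emit factor 1: 'abbbb' (i=0, period=5)
emit factor 2: 'ab' (i=5, period=2)
emit factor 3: 'a' (i=7, period=1)
emit factor 4: 'a' (i=8, period=1)
emit factor 5: 'a' (i=9, period=1)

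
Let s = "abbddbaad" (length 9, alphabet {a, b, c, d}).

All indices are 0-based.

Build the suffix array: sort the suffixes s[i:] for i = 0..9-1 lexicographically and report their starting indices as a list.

[6, 0, 7, 5, 1, 2, 8, 4, 3]

sorted suffixes:
  #0 SA[0]=6  'aad'
  #1 SA[1]=0  'abbddbaad'
  #2 SA[2]=7  'ad'
  #3 SA[3]=5  'baad'
  #4 SA[4]=1  'bbddbaad'
  #5 SA[5]=2  'bddbaad'
  #6 SA[6]=8  'd'
  #7 SA[7]=4  'dbaad'
  #8 SA[8]=3  'ddbaad'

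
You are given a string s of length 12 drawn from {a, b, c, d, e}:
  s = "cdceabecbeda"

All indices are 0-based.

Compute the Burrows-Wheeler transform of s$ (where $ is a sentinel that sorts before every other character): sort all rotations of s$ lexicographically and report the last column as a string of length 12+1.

adeace$deccbb

rank  rotation       last
    0  $cdceabecbeda  a
    1  a$cdceabecbed  d
    2  abecbeda$cdce  e
    3  becbeda$cdcea  a
    4  beda$cdceabec  c
    5  cbeda$cdceabe  e
    6  cdceabecbeda$  $
    7  ceabecbeda$cd  d
    8  da$cdceabecbe  e
    9  dceabecbeda$c  c
   10  eabecbeda$cdc  c
   11  ecbeda$cdceab  b
   12  eda$cdceabecb  b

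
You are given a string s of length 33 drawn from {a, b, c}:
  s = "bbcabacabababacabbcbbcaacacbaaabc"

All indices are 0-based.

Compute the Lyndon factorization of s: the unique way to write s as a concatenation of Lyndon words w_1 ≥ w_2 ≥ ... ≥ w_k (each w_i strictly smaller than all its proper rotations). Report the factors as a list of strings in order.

emit factor 1: 'bbc' (i=0, period=3)
emit factor 2: 'abac' (i=3, period=4)
emit factor 3: 'abababacabbcbbc' (i=7, period=15)
emit factor 4: 'aacacb' (i=22, period=6)
emit factor 5: 'aaabc' (i=28, period=5)

["bbc", "abac", "abababacabbcbbc", "aacacb", "aaabc"]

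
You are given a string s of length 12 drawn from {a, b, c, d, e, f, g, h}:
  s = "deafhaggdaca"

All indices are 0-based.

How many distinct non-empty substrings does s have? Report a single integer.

73

sorted suffixes:
  #0 SA[0]=11  'a'
  #1 SA[1]=9  'aca'
  #2 SA[2]=2  'afhaggdaca'
  #3 SA[3]=5  'aggdaca'
  #4 SA[4]=10  'ca'
  #5 SA[5]=8  'daca'
  #6 SA[6]=0  'deafhaggdaca'
  #7 SA[7]=1  'eafhaggdaca'
  #8 SA[8]=3  'fhaggdaca'
  #9 SA[9]=7  'gdaca'
  #10 SA[10]=6  'ggdaca'
  #11 SA[11]=4  'haggdaca'

SA = [11, 9, 2, 5, 10, 8, 0, 1, 3, 7, 6, 4]
i: (SA[i-1],SA[i]) lcp shared
  1: (11,9) 1 'a'
  2: (9,2) 1 'a'
  3: (2,5) 1 'a'
  4: (5,10) 0 ''
  5: (10,8) 0 ''
  6: (8,0) 1 'd'
  7: (0,1) 0 ''
  8: (1,3) 0 ''
  9: (3,7) 0 ''
  10: (7,6) 1 'g'
  11: (6,4) 0 ''

n(n+1)/2 = 12·13/2 = 78
Σ LCP = 0 + 1 + 1 + 1 + 0 + 0 + 1 + 0 + 0 + 0 + 1 + 0 = 5
distinct = 78 − 5 = 73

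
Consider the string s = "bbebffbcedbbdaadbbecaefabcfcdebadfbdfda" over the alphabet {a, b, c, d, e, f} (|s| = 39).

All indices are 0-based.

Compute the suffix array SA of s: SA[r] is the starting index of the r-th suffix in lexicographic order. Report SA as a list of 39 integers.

[38, 13, 23, 14, 31, 20, 30, 10, 0, 16, 6, 24, 11, 34, 1, 17, 3, 19, 27, 7, 25, 37, 12, 9, 15, 28, 32, 35, 29, 2, 18, 8, 21, 22, 5, 33, 26, 36, 4]

rank→(start, suffix):
  0 → (38, 'a')
  1 → (13, 'aadbbecaefabcfcdebadfbdfda')
  2 → (23, 'abcfcdebadfbdfda')
  3 → (14, 'adbbecaefabcfcdebadfbdfda')
  4 → (31, 'adfbdfda')
  5 → (20, 'aefabcfcdebadfbdfda')
  6 → (30, 'badfbdfda')
  7 → (10, 'bbdaadbbecaefabcfcdebadfbdfda')
  8 → (0, 'bbebffbcedbbdaadbbecaefabcfcdebadfbdfda')
  9 → (16, 'bbecaefabcfcdebadfbdfda')
  10 → (6, 'bcedbbdaadbbecaefabcfcdebadfbdfda')
  11 → (24, 'bcfcdebadfbdfda')
  12 → (11, 'bdaadbbecaefabcfcdebadfbdfda')
  13 → (34, 'bdfda')
  14 → (1, 'bebffbcedbbdaadbbecaefabcfcdebadfbdfda')
  15 → (17, 'becaefabcfcdebadfbdfda')
  16 → (3, 'bffbcedbbdaadbbecaefabcfcdebadfbdfda')
  17 → (19, 'caefabcfcdebadfbdfda')
  18 → (27, 'cdebadfbdfda')
  19 → (7, 'cedbbdaadbbecaefabcfcdebadfbdfda')
  20 → (25, 'cfcdebadfbdfda')
  21 → (37, 'da')
  22 → (12, 'daadbbecaefabcfcdebadfbdfda')
  23 → (9, 'dbbdaadbbecaefabcfcdebadfbdfda')
  24 → (15, 'dbbecaefabcfcdebadfbdfda')
  25 → (28, 'debadfbdfda')
  26 → (32, 'dfbdfda')
  27 → (35, 'dfda')
  28 → (29, 'ebadfbdfda')
  29 → (2, 'ebffbcedbbdaadbbecaefabcfcdebadfbdfda')
  30 → (18, 'ecaefabcfcdebadfbdfda')
  31 → (8, 'edbbdaadbbecaefabcfcdebadfbdfda')
  32 → (21, 'efabcfcdebadfbdfda')
  33 → (22, 'fabcfcdebadfbdfda')
  34 → (5, 'fbcedbbdaadbbecaefabcfcdebadfbdfda')
  35 → (33, 'fbdfda')
  36 → (26, 'fcdebadfbdfda')
  37 → (36, 'fda')
  38 → (4, 'ffbcedbbdaadbbecaefabcfcdebadfbdfda')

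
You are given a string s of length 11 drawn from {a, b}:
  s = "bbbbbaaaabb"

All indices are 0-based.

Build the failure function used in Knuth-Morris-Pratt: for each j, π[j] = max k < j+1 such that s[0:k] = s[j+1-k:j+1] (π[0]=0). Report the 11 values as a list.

[0, 1, 2, 3, 4, 0, 0, 0, 0, 1, 2]

π[0] = 0
j=1 s[j]='b': π[1]=1 (border 'b')
j=2 s[j]='b': π[2]=2 (border 'bb')
j=3 s[j]='b': π[3]=3 (border 'bbb')
j=4 s[j]='b': π[4]=4 (border 'bbbb')
j=5 s[j]='a': k: 4→3→2→1→0; π[5]=0 (border '')
j=6 s[j]='a': π[6]=0 (border '')
j=7 s[j]='a': π[7]=0 (border '')
j=8 s[j]='a': π[8]=0 (border '')
j=9 s[j]='b': π[9]=1 (border 'b')
j=10 s[j]='b': π[10]=2 (border 'bb')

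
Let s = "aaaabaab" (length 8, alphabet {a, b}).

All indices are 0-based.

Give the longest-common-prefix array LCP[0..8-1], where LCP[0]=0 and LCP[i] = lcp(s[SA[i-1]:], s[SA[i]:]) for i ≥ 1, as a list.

sorted suffixes:
  #0 SA[0]=0  'aaaabaab'
  #1 SA[1]=1  'aaabaab'
  #2 SA[2]=5  'aab'
  #3 SA[3]=2  'aabaab'
  #4 SA[4]=6  'ab'
  #5 SA[5]=3  'abaab'
  #6 SA[6]=7  'b'
  #7 SA[7]=4  'baab'

SA = [0, 1, 5, 2, 6, 3, 7, 4]
[i] adj suffixes → lcp
  [1] 0/1 → 3 ('aaa')
  [2] 1/5 → 2 ('aa')
  [3] 5/2 → 3 ('aab')
  [4] 2/6 → 1 ('a')
  [5] 6/3 → 2 ('ab')
  [6] 3/7 → 0 ('')
  [7] 7/4 → 1 ('b')

[0, 3, 2, 3, 1, 2, 0, 1]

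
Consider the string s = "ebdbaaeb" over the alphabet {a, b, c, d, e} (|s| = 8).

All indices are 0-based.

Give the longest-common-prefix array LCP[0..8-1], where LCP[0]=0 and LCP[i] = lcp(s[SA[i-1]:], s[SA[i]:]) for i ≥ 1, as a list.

sorted suffixes:
  #0 SA[0]=4  'aaeb'
  #1 SA[1]=5  'aeb'
  #2 SA[2]=7  'b'
  #3 SA[3]=3  'baaeb'
  #4 SA[4]=1  'bdbaaeb'
  #5 SA[5]=2  'dbaaeb'
  #6 SA[6]=6  'eb'
  #7 SA[7]=0  'ebdbaaeb'

SA = [4, 5, 7, 3, 1, 2, 6, 0]
[i] adj suffixes → lcp
  [1] 4/5 → 1 ('a')
  [2] 5/7 → 0 ('')
  [3] 7/3 → 1 ('b')
  [4] 3/1 → 1 ('b')
  [5] 1/2 → 0 ('')
  [6] 2/6 → 0 ('')
  [7] 6/0 → 2 ('eb')

[0, 1, 0, 1, 1, 0, 0, 2]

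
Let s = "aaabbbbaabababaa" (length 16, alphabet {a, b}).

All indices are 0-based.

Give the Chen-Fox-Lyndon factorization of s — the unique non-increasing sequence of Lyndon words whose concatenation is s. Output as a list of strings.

emit factor 1: 'aaabbbbaababab' (i=0, period=14)
emit factor 2: 'a' (i=14, period=1)
emit factor 3: 'a' (i=15, period=1)

["aaabbbbaababab", "a", "a"]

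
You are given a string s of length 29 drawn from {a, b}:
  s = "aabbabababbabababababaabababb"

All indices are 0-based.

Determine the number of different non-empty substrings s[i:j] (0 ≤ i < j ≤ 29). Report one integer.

304

rank→(start, suffix):
  0 → (21, 'aabababb')
  1 → (0, 'aabbabababbabababababaabababb')
  2 → (19, 'abaabababb')
  3 → (17, 'ababaabababb')
  4 → (15, 'abababaabababb')
  5 → (13, 'ababababaabababb')
  6 → (11, 'abababababaabababb')
  7 → (22, 'abababb')
  8 → (4, 'abababbabababababaabababb')
  9 → (24, 'ababb')
  10 → (6, 'ababbabababababaabababb')
  11 → (26, 'abb')
  12 → (8, 'abbabababababaabababb')
  13 → (1, 'abbabababbabababababaabababb')
  14 → (28, 'b')
  15 → (20, 'baabababb')
  16 → (18, 'babaabababb')
  17 → (16, 'bababaabababb')
  18 → (14, 'babababaabababb')
  19 → (12, 'bababababaabababb')
  20 → (10, 'babababababaabababb')
  21 → (3, 'babababbabababababaabababb')
  22 → (23, 'bababb')
  23 → (5, 'bababbabababababaabababb')
  24 → (25, 'babb')
  25 → (7, 'babbabababababaabababb')
  26 → (27, 'bb')
  27 → (9, 'bbabababababaabababb')
  28 → (2, 'bbabababbabababababaabababb')

SA = [21, 0, 19, 17, 15, 13, 11, 22, 4, 24, 6, 26, 8, 1, 28, 20, 18, 16, 14, 12, 10, 3, 23, 5, 25, 7, 27, 9, 2]
i: (SA[i-1],SA[i]) lcp shared
  1: (21,0) 3 'aab'
  2: (0,19) 1 'a'
  3: (19,17) 3 'aba'
  4: (17,15) 5 'ababa'
  5: (15,13) 7 'abababa'
  6: (13,11) 9 'ababababa'
  7: (11,22) 6 'ababab'
  8: (22,4) 7 'abababb'
  9: (4,24) 4 'abab'
  10: (24,6) 5 'ababb'
  11: (6,26) 2 'ab'
  12: (26,8) 3 'abb'
  13: (8,1) 9 'abbababab'
  14: (1,28) 0 ''
  15: (28,20) 1 'b'
  16: (20,18) 2 'ba'
  17: (18,16) 4 'baba'
  18: (16,14) 6 'bababa'
  19: (14,12) 8 'babababa'
  20: (12,10) 10 'bababababa'
  21: (10,3) 7 'bababab'
  22: (3,23) 5 'babab'
  23: (23,5) 6 'bababb'
  24: (5,25) 3 'bab'
  25: (25,7) 4 'babb'
  26: (7,27) 1 'b'
  27: (27,9) 2 'bb'
  28: (9,2) 8 'bbababab'

n(n+1)/2 = 29·30/2 = 435
Σ LCP = 0 + 3 + 1 + 3 + 5 + 7 + 9 + 6 + 7 + 4 + 5 + 2 + 3 + 9 + 0 + 1 + 2 + 4 + 6 + 8 + 10 + 7 + 5 + 6 + 3 + 4 + 1 + 2 + 8 = 131
distinct = 435 − 131 = 304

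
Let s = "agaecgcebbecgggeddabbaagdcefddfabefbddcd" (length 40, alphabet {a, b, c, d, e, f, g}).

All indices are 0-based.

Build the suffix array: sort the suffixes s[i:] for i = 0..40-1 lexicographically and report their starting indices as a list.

rank→(start, suffix):
  0 → (21, 'aagdcefddfabefbddcd')
  1 → (18, 'abbaagdcefddfabefbddcd')
  2 → (31, 'abefbddcd')
  3 → (2, 'aecgcebbecgggeddabbaagdcefddfabefbddcd')
  4 → (0, 'agaecgcebbecgggeddabbaagdcefddfabefbddcd')
  5 → (22, 'agdcefddfabefbddcd')
  6 → (20, 'baagdcefddfabefbddcd')
  7 → (19, 'bbaagdcefddfabefbddcd')
  8 → (8, 'bbecgggeddabbaagdcefddfabefbddcd')
  9 → (35, 'bddcd')
  10 → (9, 'becgggeddabbaagdcefddfabefbddcd')
  11 → (32, 'befbddcd')
  12 → (38, 'cd')
  13 → (6, 'cebbecgggeddabbaagdcefddfabefbddcd')
  14 → (25, 'cefddfabefbddcd')
  15 → (4, 'cgcebbecgggeddabbaagdcefddfabefbddcd')
  16 → (11, 'cgggeddabbaagdcefddfabefbddcd')
  17 → (39, 'd')
  18 → (17, 'dabbaagdcefddfabefbddcd')
  19 → (37, 'dcd')
  20 → (24, 'dcefddfabefbddcd')
  21 → (16, 'ddabbaagdcefddfabefbddcd')
  22 → (36, 'ddcd')
  23 → (28, 'ddfabefbddcd')
  24 → (29, 'dfabefbddcd')
  25 → (7, 'ebbecgggeddabbaagdcefddfabefbddcd')
  26 → (3, 'ecgcebbecgggeddabbaagdcefddfabefbddcd')
  27 → (10, 'ecgggeddabbaagdcefddfabefbddcd')
  28 → (15, 'eddabbaagdcefddfabefbddcd')
  29 → (33, 'efbddcd')
  30 → (26, 'efddfabefbddcd')
  31 → (30, 'fabefbddcd')
  32 → (34, 'fbddcd')
  33 → (27, 'fddfabefbddcd')
  34 → (1, 'gaecgcebbecgggeddabbaagdcefddfabefbddcd')
  35 → (5, 'gcebbecgggeddabbaagdcefddfabefbddcd')
  36 → (23, 'gdcefddfabefbddcd')
  37 → (14, 'geddabbaagdcefddfabefbddcd')
  38 → (13, 'ggeddabbaagdcefddfabefbddcd')
  39 → (12, 'gggeddabbaagdcefddfabefbddcd')

[21, 18, 31, 2, 0, 22, 20, 19, 8, 35, 9, 32, 38, 6, 25, 4, 11, 39, 17, 37, 24, 16, 36, 28, 29, 7, 3, 10, 15, 33, 26, 30, 34, 27, 1, 5, 23, 14, 13, 12]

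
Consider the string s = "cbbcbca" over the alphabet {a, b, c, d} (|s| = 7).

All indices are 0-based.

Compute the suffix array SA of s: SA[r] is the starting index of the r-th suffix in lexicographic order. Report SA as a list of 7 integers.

[6, 1, 4, 2, 5, 0, 3]

rank | idx | suffix
   0 |   6 | a
   1 |   1 | bbcbca
   2 |   4 | bca
   3 |   2 | bcbca
   4 |   5 | ca
   5 |   0 | cbbcbca
   6 |   3 | cbca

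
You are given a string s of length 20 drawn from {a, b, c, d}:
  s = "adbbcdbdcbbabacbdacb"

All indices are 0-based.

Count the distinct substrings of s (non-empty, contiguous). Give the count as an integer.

186

sorted suffixes:
  #0 SA[0]=11  'abacbdacb'
  #1 SA[1]=17  'acb'
  #2 SA[2]=13  'acbdacb'
  #3 SA[3]=0  'adbbcdbdcbbabacbdacb'
  #4 SA[4]=19  'b'
  #5 SA[5]=10  'babacbdacb'
  #6 SA[6]=12  'bacbdacb'
  #7 SA[7]=9  'bbabacbdacb'
  #8 SA[8]=2  'bbcdbdcbbabacbdacb'
  #9 SA[9]=3  'bcdbdcbbabacbdacb'
  #10 SA[10]=15  'bdacb'
  #11 SA[11]=6  'bdcbbabacbdacb'
  #12 SA[12]=18  'cb'
  #13 SA[13]=8  'cbbabacbdacb'
  #14 SA[14]=14  'cbdacb'
  #15 SA[15]=4  'cdbdcbbabacbdacb'
  #16 SA[16]=16  'dacb'
  #17 SA[17]=1  'dbbcdbdcbbabacbdacb'
  #18 SA[18]=5  'dbdcbbabacbdacb'
  #19 SA[19]=7  'dcbbabacbdacb'

SA = [11, 17, 13, 0, 19, 10, 12, 9, 2, 3, 15, 6, 18, 8, 14, 4, 16, 1, 5, 7]
[i] adj suffixes → lcp
  [1] 11/17 → 1 ('a')
  [2] 17/13 → 3 ('acb')
  [3] 13/0 → 1 ('a')
  [4] 0/19 → 0 ('')
  [5] 19/10 → 1 ('b')
  [6] 10/12 → 2 ('ba')
  [7] 12/9 → 1 ('b')
  [8] 9/2 → 2 ('bb')
  [9] 2/3 → 1 ('b')
  [10] 3/15 → 1 ('b')
  [11] 15/6 → 2 ('bd')
  [12] 6/18 → 0 ('')
  [13] 18/8 → 2 ('cb')
  [14] 8/14 → 2 ('cb')
  [15] 14/4 → 1 ('c')
  [16] 4/16 → 0 ('')
  [17] 16/1 → 1 ('d')
  [18] 1/5 → 2 ('db')
  [19] 5/7 → 1 ('d')

n(n+1)/2 = 20·21/2 = 210
Σ LCP = 0 + 1 + 3 + 1 + 0 + 1 + 2 + 1 + 2 + 1 + 1 + 2 + 0 + 2 + 2 + 1 + 0 + 1 + 2 + 1 = 24
distinct = 210 − 24 = 186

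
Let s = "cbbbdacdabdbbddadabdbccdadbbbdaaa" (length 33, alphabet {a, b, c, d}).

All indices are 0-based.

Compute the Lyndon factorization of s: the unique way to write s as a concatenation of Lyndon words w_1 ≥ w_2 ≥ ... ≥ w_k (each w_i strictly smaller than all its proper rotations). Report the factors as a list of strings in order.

emit factor 1: 'c' (i=0, period=1)
emit factor 2: 'bbbd' (i=1, period=4)
emit factor 3: 'acd' (i=5, period=3)
emit factor 4: 'abdbbddadabdbccdadbbbd' (i=8, period=22)
emit factor 5: 'a' (i=30, period=1)
emit factor 6: 'a' (i=31, period=1)
emit factor 7: 'a' (i=32, period=1)

["c", "bbbd", "acd", "abdbbddadabdbccdadbbbd", "a", "a", "a"]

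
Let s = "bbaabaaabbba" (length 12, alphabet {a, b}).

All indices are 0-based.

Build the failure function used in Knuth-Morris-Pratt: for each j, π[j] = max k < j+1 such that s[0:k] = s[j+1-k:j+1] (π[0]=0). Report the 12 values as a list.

π[0] = 0
j=1 s[j]='b': π[1]=1 (border 'b')
j=2 s[j]='a': k: 1→0; π[2]=0 (border '')
j=3 s[j]='a': π[3]=0 (border '')
j=4 s[j]='b': π[4]=1 (border 'b')
j=5 s[j]='a': k: 1→0; π[5]=0 (border '')
j=6 s[j]='a': π[6]=0 (border '')
j=7 s[j]='a': π[7]=0 (border '')
j=8 s[j]='b': π[8]=1 (border 'b')
j=9 s[j]='b': π[9]=2 (border 'bb')
j=10 s[j]='b': k: 2→1; π[10]=2 (border 'bb')
j=11 s[j]='a': π[11]=3 (border 'bba')

[0, 1, 0, 0, 1, 0, 0, 0, 1, 2, 2, 3]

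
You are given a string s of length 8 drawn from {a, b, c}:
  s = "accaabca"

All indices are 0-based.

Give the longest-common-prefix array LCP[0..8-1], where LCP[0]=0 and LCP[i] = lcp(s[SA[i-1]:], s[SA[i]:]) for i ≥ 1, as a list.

rank | idx | suffix
   0 |   7 | a
   1 |   3 | aabca
   2 |   4 | abca
   3 |   0 | accaabca
   4 |   5 | bca
   5 |   6 | ca
   6 |   2 | caabca
   7 |   1 | ccaabca

SA = [7, 3, 4, 0, 5, 6, 2, 1]
i: (SA[i-1],SA[i]) lcp shared
  1: (7,3) 1 'a'
  2: (3,4) 1 'a'
  3: (4,0) 1 'a'
  4: (0,5) 0 ''
  5: (5,6) 0 ''
  6: (6,2) 2 'ca'
  7: (2,1) 1 'c'

[0, 1, 1, 1, 0, 0, 2, 1]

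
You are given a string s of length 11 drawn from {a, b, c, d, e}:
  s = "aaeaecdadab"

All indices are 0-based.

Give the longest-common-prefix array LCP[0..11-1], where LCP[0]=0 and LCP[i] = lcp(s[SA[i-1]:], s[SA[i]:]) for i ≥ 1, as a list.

[0, 1, 1, 1, 2, 0, 0, 0, 2, 0, 1]

rank→(start, suffix):
  0 → (0, 'aaeaecdadab')
  1 → (9, 'ab')
  2 → (7, 'adab')
  3 → (1, 'aeaecdadab')
  4 → (3, 'aecdadab')
  5 → (10, 'b')
  6 → (5, 'cdadab')
  7 → (8, 'dab')
  8 → (6, 'dadab')
  9 → (2, 'eaecdadab')
  10 → (4, 'ecdadab')

SA = [0, 9, 7, 1, 3, 10, 5, 8, 6, 2, 4]
rank  pair      lcp
   1  s[0:],s[9:]  1  'a'
   2  s[9:],s[7:]  1  'a'
   3  s[7:],s[1:]  1  'a'
   4  s[1:],s[3:]  2  'ae'
   5  s[3:],s[10:]  0  ''
   6  s[10:],s[5:]  0  ''
   7  s[5:],s[8:]  0  ''
   8  s[8:],s[6:]  2  'da'
   9  s[6:],s[2:]  0  ''
  10  s[2:],s[4:]  1  'e'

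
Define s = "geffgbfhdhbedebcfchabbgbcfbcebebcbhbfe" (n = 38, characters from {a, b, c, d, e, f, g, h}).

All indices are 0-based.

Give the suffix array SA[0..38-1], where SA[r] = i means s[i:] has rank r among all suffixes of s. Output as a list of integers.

[19, 20, 31, 26, 23, 14, 29, 10, 35, 5, 21, 33, 32, 27, 24, 15, 17, 12, 8, 37, 30, 13, 28, 11, 1, 25, 16, 36, 2, 3, 6, 22, 4, 0, 18, 9, 34, 7]

rank→(start, suffix):
  0 → (19, 'abbgbcfbcebebcbhbfe')
  1 → (20, 'bbgbcfbcebebcbhbfe')
  2 → (31, 'bcbhbfe')
  3 → (26, 'bcebebcbhbfe')
  4 → (23, 'bcfbcebebcbhbfe')
  5 → (14, 'bcfchabbgbcfbcebebcbhbfe')
  6 → (29, 'bebcbhbfe')
  7 → (10, 'bedebcfchabbgbcfbcebebcbhbfe')
  8 → (35, 'bfe')
  9 → (5, 'bfhdhbedebcfchabbgbcfbcebebcbhbfe')
  10 → (21, 'bgbcfbcebebcbhbfe')
  11 → (33, 'bhbfe')
  12 → (32, 'cbhbfe')
  13 → (27, 'cebebcbhbfe')
  14 → (24, 'cfbcebebcbhbfe')
  15 → (15, 'cfchabbgbcfbcebebcbhbfe')
  16 → (17, 'chabbgbcfbcebebcbhbfe')
  17 → (12, 'debcfchabbgbcfbcebebcbhbfe')
  18 → (8, 'dhbedebcfchabbgbcfbcebebcbhbfe')
  19 → (37, 'e')
  20 → (30, 'ebcbhbfe')
  21 → (13, 'ebcfchabbgbcfbcebebcbhbfe')
  22 → (28, 'ebebcbhbfe')
  23 → (11, 'edebcfchabbgbcfbcebebcbhbfe')
  24 → (1, 'effgbfhdhbedebcfchabbgbcfbcebebcbhbfe')
  25 → (25, 'fbcebebcbhbfe')
  26 → (16, 'fchabbgbcfbcebebcbhbfe')
  27 → (36, 'fe')
  28 → (2, 'ffgbfhdhbedebcfchabbgbcfbcebebcbhbfe')
  29 → (3, 'fgbfhdhbedebcfchabbgbcfbcebebcbhbfe')
  30 → (6, 'fhdhbedebcfchabbgbcfbcebebcbhbfe')
  31 → (22, 'gbcfbcebebcbhbfe')
  32 → (4, 'gbfhdhbedebcfchabbgbcfbcebebcbhbfe')
  33 → (0, 'geffgbfhdhbedebcfchabbgbcfbcebebcbhbfe')
  34 → (18, 'habbgbcfbcebebcbhbfe')
  35 → (9, 'hbedebcfchabbgbcfbcebebcbhbfe')
  36 → (34, 'hbfe')
  37 → (7, 'hdhbedebcfchabbgbcfbcebebcbhbfe')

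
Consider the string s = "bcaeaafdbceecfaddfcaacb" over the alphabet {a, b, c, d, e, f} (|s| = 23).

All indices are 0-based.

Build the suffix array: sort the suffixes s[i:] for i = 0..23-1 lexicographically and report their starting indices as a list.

[19, 4, 20, 14, 2, 5, 22, 0, 8, 18, 1, 21, 9, 12, 7, 15, 16, 3, 11, 10, 13, 17, 6]

rank→(start, suffix):
  0 → (19, 'aacb')
  1 → (4, 'aafdbceecfaddfcaacb')
  2 → (20, 'acb')
  3 → (14, 'addfcaacb')
  4 → (2, 'aeaafdbceecfaddfcaacb')
  5 → (5, 'afdbceecfaddfcaacb')
  6 → (22, 'b')
  7 → (0, 'bcaeaafdbceecfaddfcaacb')
  8 → (8, 'bceecfaddfcaacb')
  9 → (18, 'caacb')
  10 → (1, 'caeaafdbceecfaddfcaacb')
  11 → (21, 'cb')
  12 → (9, 'ceecfaddfcaacb')
  13 → (12, 'cfaddfcaacb')
  14 → (7, 'dbceecfaddfcaacb')
  15 → (15, 'ddfcaacb')
  16 → (16, 'dfcaacb')
  17 → (3, 'eaafdbceecfaddfcaacb')
  18 → (11, 'ecfaddfcaacb')
  19 → (10, 'eecfaddfcaacb')
  20 → (13, 'faddfcaacb')
  21 → (17, 'fcaacb')
  22 → (6, 'fdbceecfaddfcaacb')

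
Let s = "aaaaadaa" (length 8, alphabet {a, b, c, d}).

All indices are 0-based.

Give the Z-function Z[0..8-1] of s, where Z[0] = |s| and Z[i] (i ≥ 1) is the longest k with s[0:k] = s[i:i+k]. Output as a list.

[8, 4, 3, 2, 1, 0, 2, 1]

Z[0]=8
i=1: i≥r, start 0; Z[1]=4 extend→box=[1,5)
i=2: min(r-i=3, Z[1]=4)=3; Z[2]=3
i=3: min(r-i=2, Z[2]=3)=2; Z[3]=2
i=4: min(r-i=1, Z[3]=2)=1; Z[4]=1
i=5: i≥r, start 0; Z[5]=0
i=6: i≥r, start 0; Z[6]=2 extend→box=[6,8)
i=7: min(r-i=1, Z[1]=4)=1; Z[7]=1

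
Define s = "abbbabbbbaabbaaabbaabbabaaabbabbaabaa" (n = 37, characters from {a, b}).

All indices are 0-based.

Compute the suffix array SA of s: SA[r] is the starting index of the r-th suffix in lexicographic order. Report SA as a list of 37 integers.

rank | idx | suffix
   0 |  36 | a
   1 |  35 | aa
   2 |  13 | aaabbaabbabaaabbabbaabaa
   3 |  24 | aaabbabbaabaa
   4 |  32 | aabaa
   5 |   9 | aabbaaabbaabbabaaabbabbaabaa
   6 |  14 | aabbaabbabaaabbabbaabaa
   7 |  18 | aabbabaaabbabbaabaa
   8 |  25 | aabbabbaabaa
   9 |  33 | abaa
  10 |  22 | abaaabbabbaabaa
  11 |  10 | abbaaabbaabbabaaabbabbaabaa
  12 |  29 | abbaabaa
  13 |  15 | abbaabbabaaabbabbaabaa
  14 |  19 | abbabaaabbabbaabaa
  15 |  26 | abbabbaabaa
  16 |   0 | abbbabbbbaabbaaabbaabbabaaabbabbaabaa
  17 |   4 | abbbbaabbaaabbaabbabaaabbabbaabaa
  18 |  34 | baa
  19 |  12 | baaabbaabbabaaabbabbaabaa
  20 |  23 | baaabbabbaabaa
  21 |  31 | baabaa
  22 |   8 | baabbaaabbaabbabaaabbabbaabaa
  23 |  17 | baabbabaaabbabbaabaa
  24 |  21 | babaaabbabbaabaa
  25 |  28 | babbaabaa
  26 |   3 | babbbbaabbaaabbaabbabaaabbabbaabaa
  27 |  11 | bbaaabbaabbabaaabbabbaabaa
  28 |  30 | bbaabaa
  29 |   7 | bbaabbaaabbaabbabaaabbabbaabaa
  30 |  16 | bbaabbabaaabbabbaabaa
  31 |  20 | bbabaaabbabbaabaa
  32 |  27 | bbabbaabaa
  33 |   2 | bbabbbbaabbaaabbaabbabaaabbabbaabaa
  34 |   6 | bbbaabbaaabbaabbabaaabbabbaabaa
  35 |   1 | bbbabbbbaabbaaabbaabbabaaabbabbaabaa
  36 |   5 | bbbbaabbaaabbaabbabaaabbabbaabaa

[36, 35, 13, 24, 32, 9, 14, 18, 25, 33, 22, 10, 29, 15, 19, 26, 0, 4, 34, 12, 23, 31, 8, 17, 21, 28, 3, 11, 30, 7, 16, 20, 27, 2, 6, 1, 5]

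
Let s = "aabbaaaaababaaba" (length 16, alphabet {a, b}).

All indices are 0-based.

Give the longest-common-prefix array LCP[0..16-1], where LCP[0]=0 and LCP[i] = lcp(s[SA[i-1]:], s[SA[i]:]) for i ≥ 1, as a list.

[0, 1, 4, 3, 2, 4, 3, 1, 3, 3, 2, 0, 2, 3, 2, 1]

sorted suffixes:
  #0 SA[0]=15  'a'
  #1 SA[1]=4  'aaaaababaaba'
  #2 SA[2]=5  'aaaababaaba'
  #3 SA[3]=6  'aaababaaba'
  #4 SA[4]=12  'aaba'
  #5 SA[5]=7  'aababaaba'
  #6 SA[6]=0  'aabbaaaaababaaba'
  #7 SA[7]=13  'aba'
  #8 SA[8]=10  'abaaba'
  #9 SA[9]=8  'ababaaba'
  #10 SA[10]=1  'abbaaaaababaaba'
  #11 SA[11]=14  'ba'
  #12 SA[12]=3  'baaaaababaaba'
  #13 SA[13]=11  'baaba'
  #14 SA[14]=9  'babaaba'
  #15 SA[15]=2  'bbaaaaababaaba'

SA = [15, 4, 5, 6, 12, 7, 0, 13, 10, 8, 1, 14, 3, 11, 9, 2]
rank  pair      lcp
   1  s[15:],s[4:]  1  'a'
   2  s[4:],s[5:]  4  'aaaa'
   3  s[5:],s[6:]  3  'aaa'
   4  s[6:],s[12:]  2  'aa'
   5  s[12:],s[7:]  4  'aaba'
   6  s[7:],s[0:]  3  'aab'
   7  s[0:],s[13:]  1  'a'
   8  s[13:],s[10:]  3  'aba'
   9  s[10:],s[8:]  3  'aba'
  10  s[8:],s[1:]  2  'ab'
  11  s[1:],s[14:]  0  ''
  12  s[14:],s[3:]  2  'ba'
  13  s[3:],s[11:]  3  'baa'
  14  s[11:],s[9:]  2  'ba'
  15  s[9:],s[2:]  1  'b'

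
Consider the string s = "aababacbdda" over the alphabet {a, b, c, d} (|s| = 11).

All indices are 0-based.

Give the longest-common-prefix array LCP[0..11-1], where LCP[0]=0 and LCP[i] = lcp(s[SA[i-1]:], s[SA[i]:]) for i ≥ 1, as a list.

rank | idx | suffix
   0 |  10 | a
   1 |   0 | aababacbdda
   2 |   1 | ababacbdda
   3 |   3 | abacbdda
   4 |   5 | acbdda
   5 |   2 | babacbdda
   6 |   4 | bacbdda
   7 |   7 | bdda
   8 |   6 | cbdda
   9 |   9 | da
  10 |   8 | dda

SA = [10, 0, 1, 3, 5, 2, 4, 7, 6, 9, 8]
[i] adj suffixes → lcp
  [1] 10/0 → 1 ('a')
  [2] 0/1 → 1 ('a')
  [3] 1/3 → 3 ('aba')
  [4] 3/5 → 1 ('a')
  [5] 5/2 → 0 ('')
  [6] 2/4 → 2 ('ba')
  [7] 4/7 → 1 ('b')
  [8] 7/6 → 0 ('')
  [9] 6/9 → 0 ('')
  [10] 9/8 → 1 ('d')

[0, 1, 1, 3, 1, 0, 2, 1, 0, 0, 1]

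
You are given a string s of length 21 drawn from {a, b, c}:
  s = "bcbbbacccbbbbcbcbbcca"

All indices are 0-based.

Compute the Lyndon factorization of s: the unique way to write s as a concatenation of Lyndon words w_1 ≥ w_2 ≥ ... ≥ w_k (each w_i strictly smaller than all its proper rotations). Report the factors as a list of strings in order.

emit factor 1: 'bc' (i=0, period=2)
emit factor 2: 'b' (i=2, period=1)
emit factor 3: 'b' (i=3, period=1)
emit factor 4: 'b' (i=4, period=1)
emit factor 5: 'acccbbbbcbcbbcc' (i=5, period=15)
emit factor 6: 'a' (i=20, period=1)

["bc", "b", "b", "b", "acccbbbbcbcbbcc", "a"]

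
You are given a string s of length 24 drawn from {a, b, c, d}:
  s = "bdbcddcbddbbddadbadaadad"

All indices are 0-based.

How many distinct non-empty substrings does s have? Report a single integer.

sorted suffixes:
  #0 SA[0]=19  'aadad'
  #1 SA[1]=22  'ad'
  #2 SA[2]=17  'adaadad'
  #3 SA[3]=20  'adad'
  #4 SA[4]=14  'adbadaadad'
  #5 SA[5]=16  'badaadad'
  #6 SA[6]=10  'bbddadbadaadad'
  #7 SA[7]=2  'bcddcbddbbddadbadaadad'
  #8 SA[8]=0  'bdbcddcbddbbddadbadaadad'
  #9 SA[9]=11  'bddadbadaadad'
  #10 SA[10]=7  'bddbbddadbadaadad'
  #11 SA[11]=6  'cbddbbddadbadaadad'
  #12 SA[12]=3  'cddcbddbbddadbadaadad'
  #13 SA[13]=23  'd'
  #14 SA[14]=18  'daadad'
  #15 SA[15]=21  'dad'
  #16 SA[16]=13  'dadbadaadad'
  #17 SA[17]=15  'dbadaadad'
  #18 SA[18]=9  'dbbddadbadaadad'
  #19 SA[19]=1  'dbcddcbddbbddadbadaadad'
  #20 SA[20]=5  'dcbddbbddadbadaadad'
  #21 SA[21]=12  'ddadbadaadad'
  #22 SA[22]=8  'ddbbddadbadaadad'
  #23 SA[23]=4  'ddcbddbbddadbadaadad'

SA = [19, 22, 17, 20, 14, 16, 10, 2, 0, 11, 7, 6, 3, 23, 18, 21, 13, 15, 9, 1, 5, 12, 8, 4]
[i] adj suffixes → lcp
  [1] 19/22 → 1 ('a')
  [2] 22/17 → 2 ('ad')
  [3] 17/20 → 3 ('ada')
  [4] 20/14 → 2 ('ad')
  [5] 14/16 → 0 ('')
  [6] 16/10 → 1 ('b')
  [7] 10/2 → 1 ('b')
  [8] 2/0 → 1 ('b')
  [9] 0/11 → 2 ('bd')
  [10] 11/7 → 3 ('bdd')
  [11] 7/6 → 0 ('')
  [12] 6/3 → 1 ('c')
  [13] 3/23 → 0 ('')
  [14] 23/18 → 1 ('d')
  [15] 18/21 → 2 ('da')
  [16] 21/13 → 3 ('dad')
  [17] 13/15 → 1 ('d')
  [18] 15/9 → 2 ('db')
  [19] 9/1 → 2 ('db')
  [20] 1/5 → 1 ('d')
  [21] 5/12 → 1 ('d')
  [22] 12/8 → 2 ('dd')
  [23] 8/4 → 2 ('dd')

n(n+1)/2 = 24·25/2 = 300
Σ LCP = 0 + 1 + 2 + 3 + 2 + 0 + 1 + 1 + 1 + 2 + 3 + 0 + 1 + 0 + 1 + 2 + 3 + 1 + 2 + 2 + 1 + 1 + 2 + 2 = 34
distinct = 300 − 34 = 266

266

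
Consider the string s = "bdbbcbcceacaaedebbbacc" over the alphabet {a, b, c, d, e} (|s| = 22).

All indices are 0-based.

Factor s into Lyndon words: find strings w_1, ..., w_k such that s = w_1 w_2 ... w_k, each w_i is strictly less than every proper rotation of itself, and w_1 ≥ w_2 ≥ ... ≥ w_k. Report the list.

["bd", "bbcbcce", "ac", "aaedebbbacc"]

emit factor 1: 'bd' (i=0, period=2)
emit factor 2: 'bbcbcce' (i=2, period=7)
emit factor 3: 'ac' (i=9, period=2)
emit factor 4: 'aaedebbbacc' (i=11, period=11)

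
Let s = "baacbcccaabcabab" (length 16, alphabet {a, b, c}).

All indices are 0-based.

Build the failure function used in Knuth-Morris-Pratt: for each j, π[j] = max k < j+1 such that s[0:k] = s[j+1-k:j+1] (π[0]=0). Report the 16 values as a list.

[0, 0, 0, 0, 1, 0, 0, 0, 0, 0, 1, 0, 0, 1, 2, 1]

π[0] = 0
j=1 s[j]='a': π[1]=0 (border '')
j=2 s[j]='a': π[2]=0 (border '')
j=3 s[j]='c': π[3]=0 (border '')
j=4 s[j]='b': π[4]=1 (border 'b')
j=5 s[j]='c': k: 1→0; π[5]=0 (border '')
j=6 s[j]='c': π[6]=0 (border '')
j=7 s[j]='c': π[7]=0 (border '')
j=8 s[j]='a': π[8]=0 (border '')
j=9 s[j]='a': π[9]=0 (border '')
j=10 s[j]='b': π[10]=1 (border 'b')
j=11 s[j]='c': k: 1→0; π[11]=0 (border '')
j=12 s[j]='a': π[12]=0 (border '')
j=13 s[j]='b': π[13]=1 (border 'b')
j=14 s[j]='a': π[14]=2 (border 'ba')
j=15 s[j]='b': k: 2→0; π[15]=1 (border 'b')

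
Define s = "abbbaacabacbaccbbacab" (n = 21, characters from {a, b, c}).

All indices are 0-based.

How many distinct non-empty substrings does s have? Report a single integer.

rank→(start, suffix):
  0 → (4, 'aacabacbaccbbacab')
  1 → (19, 'ab')
  2 → (7, 'abacbaccbbacab')
  3 → (0, 'abbbaacabacbaccbbacab')
  4 → (17, 'acab')
  5 → (5, 'acabacbaccbbacab')
  6 → (9, 'acbaccbbacab')
  7 → (12, 'accbbacab')
  8 → (20, 'b')
  9 → (3, 'baacabacbaccbbacab')
  10 → (16, 'bacab')
  11 → (8, 'bacbaccbbacab')
  12 → (11, 'baccbbacab')
  13 → (2, 'bbaacabacbaccbbacab')
  14 → (15, 'bbacab')
  15 → (1, 'bbbaacabacbaccbbacab')
  16 → (18, 'cab')
  17 → (6, 'cabacbaccbbacab')
  18 → (10, 'cbaccbbacab')
  19 → (14, 'cbbacab')
  20 → (13, 'ccbbacab')

SA = [4, 19, 7, 0, 17, 5, 9, 12, 20, 3, 16, 8, 11, 2, 15, 1, 18, 6, 10, 14, 13]
rank  pair      lcp
   1  s[4:],s[19:]  1  'a'
   2  s[19:],s[7:]  2  'ab'
   3  s[7:],s[0:]  2  'ab'
   4  s[0:],s[17:]  1  'a'
   5  s[17:],s[5:]  4  'acab'
   6  s[5:],s[9:]  2  'ac'
   7  s[9:],s[12:]  2  'ac'
   8  s[12:],s[20:]  0  ''
   9  s[20:],s[3:]  1  'b'
  10  s[3:],s[16:]  2  'ba'
  11  s[16:],s[8:]  3  'bac'
  12  s[8:],s[11:]  3  'bac'
  13  s[11:],s[2:]  1  'b'
  14  s[2:],s[15:]  3  'bba'
  15  s[15:],s[1:]  2  'bb'
  16  s[1:],s[18:]  0  ''
  17  s[18:],s[6:]  3  'cab'
  18  s[6:],s[10:]  1  'c'
  19  s[10:],s[14:]  2  'cb'
  20  s[14:],s[13:]  1  'c'

n(n+1)/2 = 21·22/2 = 231
Σ LCP = 0 + 1 + 2 + 2 + 1 + 4 + 2 + 2 + 0 + 1 + 2 + 3 + 3 + 1 + 3 + 2 + 0 + 3 + 1 + 2 + 1 = 36
distinct = 231 − 36 = 195

195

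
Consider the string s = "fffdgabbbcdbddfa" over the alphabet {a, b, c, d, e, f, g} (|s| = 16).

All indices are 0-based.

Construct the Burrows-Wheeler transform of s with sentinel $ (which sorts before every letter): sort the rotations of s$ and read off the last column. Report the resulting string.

rank  rotation           last
    0  $fffdgabbbcdbddfa  a
    1  a$fffdgabbbcdbddf  f
    2  abbbcdbddfa$fffdg  g
    3  bbbcdbddfa$fffdga  a
    4  bbcdbddfa$fffdgab  b
    5  bcdbddfa$fffdgabb  b
    6  bddfa$fffdgabbbcd  d
    7  cdbddfa$fffdgabbb  b
    8  dbddfa$fffdgabbbc  c
    9  ddfa$fffdgabbbcdb  b
   10  dfa$fffdgabbbcdbd  d
   11  dgabbbcdbddfa$fff  f
   12  fa$fffdgabbbcdbdd  d
   13  fdgabbbcdbddfa$ff  f
   14  ffdgabbbcdbddfa$f  f
   15  fffdgabbbcdbddfa$  $
   16  gabbbcdbddfa$fffd  d

afgabbdbcbdfdff$d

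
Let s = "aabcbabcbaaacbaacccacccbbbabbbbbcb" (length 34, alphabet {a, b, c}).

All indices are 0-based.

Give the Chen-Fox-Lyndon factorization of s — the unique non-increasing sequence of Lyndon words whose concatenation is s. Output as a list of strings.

emit factor 1: 'aabcbabcb' (i=0, period=9)
emit factor 2: 'aaacbaacccacccbbbabbbbbcb' (i=9, period=25)

["aabcbabcb", "aaacbaacccacccbbbabbbbbcb"]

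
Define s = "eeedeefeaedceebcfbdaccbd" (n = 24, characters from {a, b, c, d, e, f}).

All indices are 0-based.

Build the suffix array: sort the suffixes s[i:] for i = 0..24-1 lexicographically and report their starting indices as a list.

sorted suffixes:
  #0 SA[0]=19  'accbd'
  #1 SA[1]=8  'aedceebcfbdaccbd'
  #2 SA[2]=14  'bcfbdaccbd'
  #3 SA[3]=22  'bd'
  #4 SA[4]=17  'bdaccbd'
  #5 SA[5]=21  'cbd'
  #6 SA[6]=20  'ccbd'
  #7 SA[7]=11  'ceebcfbdaccbd'
  #8 SA[8]=15  'cfbdaccbd'
  #9 SA[9]=23  'd'
  #10 SA[10]=18  'daccbd'
  #11 SA[11]=10  'dceebcfbdaccbd'
  #12 SA[12]=3  'deefeaedceebcfbdaccbd'
  #13 SA[13]=7  'eaedceebcfbdaccbd'
  #14 SA[14]=13  'ebcfbdaccbd'
  #15 SA[15]=9  'edceebcfbdaccbd'
  #16 SA[16]=2  'edeefeaedceebcfbdaccbd'
  #17 SA[17]=12  'eebcfbdaccbd'
  #18 SA[18]=1  'eedeefeaedceebcfbdaccbd'
  #19 SA[19]=0  'eeedeefeaedceebcfbdaccbd'
  #20 SA[20]=4  'eefeaedceebcfbdaccbd'
  #21 SA[21]=5  'efeaedceebcfbdaccbd'
  #22 SA[22]=16  'fbdaccbd'
  #23 SA[23]=6  'feaedceebcfbdaccbd'

[19, 8, 14, 22, 17, 21, 20, 11, 15, 23, 18, 10, 3, 7, 13, 9, 2, 12, 1, 0, 4, 5, 16, 6]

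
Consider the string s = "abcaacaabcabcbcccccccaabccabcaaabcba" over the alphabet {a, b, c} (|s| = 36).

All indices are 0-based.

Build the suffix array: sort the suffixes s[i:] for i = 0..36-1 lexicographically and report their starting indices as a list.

sorted suffixes:
  #0 SA[0]=35  'a'
  #1 SA[1]=29  'aaabcba'
  #2 SA[2]=6  'aabcabcbcccccccaabccabcaaabcba'
  #3 SA[3]=30  'aabcba'
  #4 SA[4]=21  'aabccabcaaabcba'
  #5 SA[5]=3  'aacaabcabcbcccccccaabccabcaaabcba'
  #6 SA[6]=26  'abcaaabcba'
  #7 SA[7]=0  'abcaacaabcabcbcccccccaabccabcaaabcba'
  #8 SA[8]=7  'abcabcbcccccccaabccabcaaabcba'
  #9 SA[9]=31  'abcba'
  #10 SA[10]=10  'abcbcccccccaabccabcaaabcba'
  #11 SA[11]=22  'abccabcaaabcba'
  #12 SA[12]=4  'acaabcabcbcccccccaabccabcaaabcba'
  #13 SA[13]=34  'ba'
  #14 SA[14]=27  'bcaaabcba'
  #15 SA[15]=1  'bcaacaabcabcbcccccccaabccabcaaabcba'
  #16 SA[16]=8  'bcabcbcccccccaabccabcaaabcba'
  #17 SA[17]=32  'bcba'
  #18 SA[18]=11  'bcbcccccccaabccabcaaabcba'
  #19 SA[19]=23  'bccabcaaabcba'
  #20 SA[20]=13  'bcccccccaabccabcaaabcba'
  #21 SA[21]=28  'caaabcba'
  #22 SA[22]=5  'caabcabcbcccccccaabccabcaaabcba'
  #23 SA[23]=20  'caabccabcaaabcba'
  #24 SA[24]=2  'caacaabcabcbcccccccaabccabcaaabcba'
  #25 SA[25]=25  'cabcaaabcba'
  #26 SA[26]=9  'cabcbcccccccaabccabcaaabcba'
  #27 SA[27]=33  'cba'
  #28 SA[28]=12  'cbcccccccaabccabcaaabcba'
  #29 SA[29]=19  'ccaabccabcaaabcba'
  #30 SA[30]=24  'ccabcaaabcba'
  #31 SA[31]=18  'cccaabccabcaaabcba'
  #32 SA[32]=17  'ccccaabccabcaaabcba'
  #33 SA[33]=16  'cccccaabccabcaaabcba'
  #34 SA[34]=15  'ccccccaabccabcaaabcba'
  #35 SA[35]=14  'cccccccaabccabcaaabcba'

[35, 29, 6, 30, 21, 3, 26, 0, 7, 31, 10, 22, 4, 34, 27, 1, 8, 32, 11, 23, 13, 28, 5, 20, 2, 25, 9, 33, 12, 19, 24, 18, 17, 16, 15, 14]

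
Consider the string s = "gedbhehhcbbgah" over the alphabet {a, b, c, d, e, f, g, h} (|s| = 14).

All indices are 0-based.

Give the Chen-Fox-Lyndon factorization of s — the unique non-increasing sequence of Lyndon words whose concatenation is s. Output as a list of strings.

emit factor 1: 'g' (i=0, period=1)
emit factor 2: 'e' (i=1, period=1)
emit factor 3: 'd' (i=2, period=1)
emit factor 4: 'bhehhc' (i=3, period=6)
emit factor 5: 'bbg' (i=9, period=3)
emit factor 6: 'ah' (i=12, period=2)

["g", "e", "d", "bhehhc", "bbg", "ah"]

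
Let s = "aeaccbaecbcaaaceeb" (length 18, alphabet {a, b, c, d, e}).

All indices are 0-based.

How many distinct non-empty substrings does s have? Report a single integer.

153

rank | idx | suffix
   0 |  11 | aaaceeb
   1 |  12 | aaceeb
   2 |   2 | accbaecbcaaaceeb
   3 |  13 | aceeb
   4 |   0 | aeaccbaecbcaaaceeb
   5 |   6 | aecbcaaaceeb
   6 |  17 | b
   7 |   5 | baecbcaaaceeb
   8 |   9 | bcaaaceeb
   9 |  10 | caaaceeb
  10 |   4 | cbaecbcaaaceeb
  11 |   8 | cbcaaaceeb
  12 |   3 | ccbaecbcaaaceeb
  13 |  14 | ceeb
  14 |   1 | eaccbaecbcaaaceeb
  15 |  16 | eb
  16 |   7 | ecbcaaaceeb
  17 |  15 | eeb

SA = [11, 12, 2, 13, 0, 6, 17, 5, 9, 10, 4, 8, 3, 14, 1, 16, 7, 15]
i: (SA[i-1],SA[i]) lcp shared
  1: (11,12) 2 'aa'
  2: (12,2) 1 'a'
  3: (2,13) 2 'ac'
  4: (13,0) 1 'a'
  5: (0,6) 2 'ae'
  6: (6,17) 0 ''
  7: (17,5) 1 'b'
  8: (5,9) 1 'b'
  9: (9,10) 0 ''
  10: (10,4) 1 'c'
  11: (4,8) 2 'cb'
  12: (8,3) 1 'c'
  13: (3,14) 1 'c'
  14: (14,1) 0 ''
  15: (1,16) 1 'e'
  16: (16,7) 1 'e'
  17: (7,15) 1 'e'

n(n+1)/2 = 18·19/2 = 171
Σ LCP = 0 + 2 + 1 + 2 + 1 + 2 + 0 + 1 + 1 + 0 + 1 + 2 + 1 + 1 + 0 + 1 + 1 + 1 = 18
distinct = 171 − 18 = 153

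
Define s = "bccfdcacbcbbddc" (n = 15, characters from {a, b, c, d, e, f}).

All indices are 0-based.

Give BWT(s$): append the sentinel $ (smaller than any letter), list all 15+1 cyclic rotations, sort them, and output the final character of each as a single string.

rank  rotation          last
    0  $bccfdcacbcbbddc  c
    1  acbcbbddc$bccfdc  c
    2  bbddc$bccfdcacbc  c
    3  bcbbddc$bccfdcac  c
    4  bccfdcacbcbbddc$  $
    5  bddc$bccfdcacbcb  b
    6  c$bccfdcacbcbbdd  d
    7  cacbcbbddc$bccfd  d
    8  cbbddc$bccfdcacb  b
    9  cbcbbddc$bccfdca  a
   10  ccfdcacbcbbddc$b  b
   11  cfdcacbcbbddc$bc  c
   12  dc$bccfdcacbcbbd  d
   13  dcacbcbbddc$bccf  f
   14  ddc$bccfdcacbcbb  b
   15  fdcacbcbbddc$bcc  c

cccc$bddbabcdfbc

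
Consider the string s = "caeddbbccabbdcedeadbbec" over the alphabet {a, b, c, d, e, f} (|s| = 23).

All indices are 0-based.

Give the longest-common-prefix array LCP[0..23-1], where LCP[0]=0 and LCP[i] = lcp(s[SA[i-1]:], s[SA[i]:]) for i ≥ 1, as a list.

rank→(start, suffix):
  0 → (9, 'abbdcedeadbbec')
  1 → (17, 'adbbec')
  2 → (1, 'aeddbbccabbdcedeadbbec')
  3 → (5, 'bbccabbdcedeadbbec')
  4 → (10, 'bbdcedeadbbec')
  5 → (19, 'bbec')
  6 → (6, 'bccabbdcedeadbbec')
  7 → (11, 'bdcedeadbbec')
  8 → (20, 'bec')
  9 → (22, 'c')
  10 → (8, 'cabbdcedeadbbec')
  11 → (0, 'caeddbbccabbdcedeadbbec')
  12 → (7, 'ccabbdcedeadbbec')
  13 → (13, 'cedeadbbec')
  14 → (4, 'dbbccabbdcedeadbbec')
  15 → (18, 'dbbec')
  16 → (12, 'dcedeadbbec')
  17 → (3, 'ddbbccabbdcedeadbbec')
  18 → (15, 'deadbbec')
  19 → (16, 'eadbbec')
  20 → (21, 'ec')
  21 → (2, 'eddbbccabbdcedeadbbec')
  22 → (14, 'edeadbbec')

SA = [9, 17, 1, 5, 10, 19, 6, 11, 20, 22, 8, 0, 7, 13, 4, 18, 12, 3, 15, 16, 21, 2, 14]
rank  pair      lcp
   1  s[9:],s[17:]  1  'a'
   2  s[17:],s[1:]  1  'a'
   3  s[1:],s[5:]  0  ''
   4  s[5:],s[10:]  2  'bb'
   5  s[10:],s[19:]  2  'bb'
   6  s[19:],s[6:]  1  'b'
   7  s[6:],s[11:]  1  'b'
   8  s[11:],s[20:]  1  'b'
   9  s[20:],s[22:]  0  ''
  10  s[22:],s[8:]  1  'c'
  11  s[8:],s[0:]  2  'ca'
  12  s[0:],s[7:]  1  'c'
  13  s[7:],s[13:]  1  'c'
  14  s[13:],s[4:]  0  ''
  15  s[4:],s[18:]  3  'dbb'
  16  s[18:],s[12:]  1  'd'
  17  s[12:],s[3:]  1  'd'
  18  s[3:],s[15:]  1  'd'
  19  s[15:],s[16:]  0  ''
  20  s[16:],s[21:]  1  'e'
  21  s[21:],s[2:]  1  'e'
  22  s[2:],s[14:]  2  'ed'

[0, 1, 1, 0, 2, 2, 1, 1, 1, 0, 1, 2, 1, 1, 0, 3, 1, 1, 1, 0, 1, 1, 2]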